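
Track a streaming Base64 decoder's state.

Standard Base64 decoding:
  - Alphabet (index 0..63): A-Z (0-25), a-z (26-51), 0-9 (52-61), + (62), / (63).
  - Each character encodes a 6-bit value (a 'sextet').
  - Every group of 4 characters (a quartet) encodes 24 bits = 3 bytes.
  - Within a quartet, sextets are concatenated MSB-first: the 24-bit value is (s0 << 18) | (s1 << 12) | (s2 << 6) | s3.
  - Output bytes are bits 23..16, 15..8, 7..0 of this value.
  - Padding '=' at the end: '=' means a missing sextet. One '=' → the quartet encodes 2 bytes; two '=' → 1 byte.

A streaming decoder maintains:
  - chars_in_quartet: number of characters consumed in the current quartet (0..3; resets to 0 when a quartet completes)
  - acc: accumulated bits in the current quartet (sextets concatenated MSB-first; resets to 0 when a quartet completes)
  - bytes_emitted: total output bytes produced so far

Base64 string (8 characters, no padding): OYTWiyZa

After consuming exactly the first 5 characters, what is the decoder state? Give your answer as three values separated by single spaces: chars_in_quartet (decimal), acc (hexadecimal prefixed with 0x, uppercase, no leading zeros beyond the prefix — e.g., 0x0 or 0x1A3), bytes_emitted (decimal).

Answer: 1 0x22 3

Derivation:
After char 0 ('O'=14): chars_in_quartet=1 acc=0xE bytes_emitted=0
After char 1 ('Y'=24): chars_in_quartet=2 acc=0x398 bytes_emitted=0
After char 2 ('T'=19): chars_in_quartet=3 acc=0xE613 bytes_emitted=0
After char 3 ('W'=22): chars_in_quartet=4 acc=0x3984D6 -> emit 39 84 D6, reset; bytes_emitted=3
After char 4 ('i'=34): chars_in_quartet=1 acc=0x22 bytes_emitted=3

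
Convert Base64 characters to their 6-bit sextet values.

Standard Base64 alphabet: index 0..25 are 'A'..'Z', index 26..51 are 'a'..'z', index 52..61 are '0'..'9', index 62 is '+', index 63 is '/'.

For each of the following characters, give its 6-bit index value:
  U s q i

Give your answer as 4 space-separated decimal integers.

'U': A..Z range, ord('U') − ord('A') = 20
's': a..z range, 26 + ord('s') − ord('a') = 44
'q': a..z range, 26 + ord('q') − ord('a') = 42
'i': a..z range, 26 + ord('i') − ord('a') = 34

Answer: 20 44 42 34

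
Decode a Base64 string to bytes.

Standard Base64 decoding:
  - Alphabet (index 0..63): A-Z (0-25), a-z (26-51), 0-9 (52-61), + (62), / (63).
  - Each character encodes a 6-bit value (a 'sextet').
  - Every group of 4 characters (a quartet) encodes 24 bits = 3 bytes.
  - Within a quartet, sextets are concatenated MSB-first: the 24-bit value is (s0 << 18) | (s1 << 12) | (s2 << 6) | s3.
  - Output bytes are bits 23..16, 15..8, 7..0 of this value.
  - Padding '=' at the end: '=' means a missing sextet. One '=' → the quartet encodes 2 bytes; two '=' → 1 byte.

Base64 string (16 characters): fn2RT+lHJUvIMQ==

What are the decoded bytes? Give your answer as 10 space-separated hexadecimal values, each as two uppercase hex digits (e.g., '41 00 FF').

Answer: 7E 7D 91 4F E9 47 25 4B C8 31

Derivation:
After char 0 ('f'=31): chars_in_quartet=1 acc=0x1F bytes_emitted=0
After char 1 ('n'=39): chars_in_quartet=2 acc=0x7E7 bytes_emitted=0
After char 2 ('2'=54): chars_in_quartet=3 acc=0x1F9F6 bytes_emitted=0
After char 3 ('R'=17): chars_in_quartet=4 acc=0x7E7D91 -> emit 7E 7D 91, reset; bytes_emitted=3
After char 4 ('T'=19): chars_in_quartet=1 acc=0x13 bytes_emitted=3
After char 5 ('+'=62): chars_in_quartet=2 acc=0x4FE bytes_emitted=3
After char 6 ('l'=37): chars_in_quartet=3 acc=0x13FA5 bytes_emitted=3
After char 7 ('H'=7): chars_in_quartet=4 acc=0x4FE947 -> emit 4F E9 47, reset; bytes_emitted=6
After char 8 ('J'=9): chars_in_quartet=1 acc=0x9 bytes_emitted=6
After char 9 ('U'=20): chars_in_quartet=2 acc=0x254 bytes_emitted=6
After char 10 ('v'=47): chars_in_quartet=3 acc=0x952F bytes_emitted=6
After char 11 ('I'=8): chars_in_quartet=4 acc=0x254BC8 -> emit 25 4B C8, reset; bytes_emitted=9
After char 12 ('M'=12): chars_in_quartet=1 acc=0xC bytes_emitted=9
After char 13 ('Q'=16): chars_in_quartet=2 acc=0x310 bytes_emitted=9
Padding '==': partial quartet acc=0x310 -> emit 31; bytes_emitted=10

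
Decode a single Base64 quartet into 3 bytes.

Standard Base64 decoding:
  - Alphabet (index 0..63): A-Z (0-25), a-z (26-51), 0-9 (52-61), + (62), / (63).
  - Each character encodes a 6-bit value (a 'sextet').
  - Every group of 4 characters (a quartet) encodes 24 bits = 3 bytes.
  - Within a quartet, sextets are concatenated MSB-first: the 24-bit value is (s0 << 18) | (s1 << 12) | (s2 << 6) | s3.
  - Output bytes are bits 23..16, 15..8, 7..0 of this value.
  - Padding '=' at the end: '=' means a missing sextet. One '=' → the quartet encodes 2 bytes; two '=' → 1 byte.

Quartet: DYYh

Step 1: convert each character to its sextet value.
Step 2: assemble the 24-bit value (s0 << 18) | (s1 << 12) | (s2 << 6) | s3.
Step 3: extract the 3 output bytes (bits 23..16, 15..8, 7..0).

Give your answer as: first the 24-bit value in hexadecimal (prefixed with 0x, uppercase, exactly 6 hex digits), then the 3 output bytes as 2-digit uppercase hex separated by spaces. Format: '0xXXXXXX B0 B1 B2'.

Answer: 0x0D8621 0D 86 21

Derivation:
Sextets: D=3, Y=24, Y=24, h=33
24-bit: (3<<18) | (24<<12) | (24<<6) | 33
      = 0x0C0000 | 0x018000 | 0x000600 | 0x000021
      = 0x0D8621
Bytes: (v>>16)&0xFF=0D, (v>>8)&0xFF=86, v&0xFF=21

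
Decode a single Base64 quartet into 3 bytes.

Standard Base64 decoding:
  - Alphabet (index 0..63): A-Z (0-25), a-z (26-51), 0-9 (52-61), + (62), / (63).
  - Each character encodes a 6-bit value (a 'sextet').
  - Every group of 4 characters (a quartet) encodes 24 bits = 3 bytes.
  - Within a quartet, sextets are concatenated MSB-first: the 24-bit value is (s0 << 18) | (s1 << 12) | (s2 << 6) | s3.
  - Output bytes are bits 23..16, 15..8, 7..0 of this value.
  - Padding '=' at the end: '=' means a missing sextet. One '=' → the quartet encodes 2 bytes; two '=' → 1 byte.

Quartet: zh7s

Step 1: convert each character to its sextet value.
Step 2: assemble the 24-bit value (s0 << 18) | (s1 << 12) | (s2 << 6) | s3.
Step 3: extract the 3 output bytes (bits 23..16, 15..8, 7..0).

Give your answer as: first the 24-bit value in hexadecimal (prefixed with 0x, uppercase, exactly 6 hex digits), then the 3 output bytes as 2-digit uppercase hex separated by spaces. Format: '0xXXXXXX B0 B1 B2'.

Sextets: z=51, h=33, 7=59, s=44
24-bit: (51<<18) | (33<<12) | (59<<6) | 44
      = 0xCC0000 | 0x021000 | 0x000EC0 | 0x00002C
      = 0xCE1EEC
Bytes: (v>>16)&0xFF=CE, (v>>8)&0xFF=1E, v&0xFF=EC

Answer: 0xCE1EEC CE 1E EC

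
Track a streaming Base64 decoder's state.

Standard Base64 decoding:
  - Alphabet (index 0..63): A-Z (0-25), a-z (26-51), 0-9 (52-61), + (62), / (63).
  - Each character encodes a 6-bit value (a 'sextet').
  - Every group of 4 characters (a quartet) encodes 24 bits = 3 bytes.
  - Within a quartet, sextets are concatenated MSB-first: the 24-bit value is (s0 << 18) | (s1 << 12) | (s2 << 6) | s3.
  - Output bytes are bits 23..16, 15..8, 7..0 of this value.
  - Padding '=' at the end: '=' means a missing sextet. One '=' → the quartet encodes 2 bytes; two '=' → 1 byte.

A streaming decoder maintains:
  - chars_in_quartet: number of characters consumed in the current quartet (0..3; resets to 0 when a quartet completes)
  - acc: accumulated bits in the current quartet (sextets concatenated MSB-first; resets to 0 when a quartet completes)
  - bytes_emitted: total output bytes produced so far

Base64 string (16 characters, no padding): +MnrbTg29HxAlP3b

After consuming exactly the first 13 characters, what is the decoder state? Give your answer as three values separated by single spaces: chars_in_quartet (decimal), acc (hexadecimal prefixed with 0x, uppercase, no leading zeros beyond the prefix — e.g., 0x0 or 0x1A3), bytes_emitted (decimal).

After char 0 ('+'=62): chars_in_quartet=1 acc=0x3E bytes_emitted=0
After char 1 ('M'=12): chars_in_quartet=2 acc=0xF8C bytes_emitted=0
After char 2 ('n'=39): chars_in_quartet=3 acc=0x3E327 bytes_emitted=0
After char 3 ('r'=43): chars_in_quartet=4 acc=0xF8C9EB -> emit F8 C9 EB, reset; bytes_emitted=3
After char 4 ('b'=27): chars_in_quartet=1 acc=0x1B bytes_emitted=3
After char 5 ('T'=19): chars_in_quartet=2 acc=0x6D3 bytes_emitted=3
After char 6 ('g'=32): chars_in_quartet=3 acc=0x1B4E0 bytes_emitted=3
After char 7 ('2'=54): chars_in_quartet=4 acc=0x6D3836 -> emit 6D 38 36, reset; bytes_emitted=6
After char 8 ('9'=61): chars_in_quartet=1 acc=0x3D bytes_emitted=6
After char 9 ('H'=7): chars_in_quartet=2 acc=0xF47 bytes_emitted=6
After char 10 ('x'=49): chars_in_quartet=3 acc=0x3D1F1 bytes_emitted=6
After char 11 ('A'=0): chars_in_quartet=4 acc=0xF47C40 -> emit F4 7C 40, reset; bytes_emitted=9
After char 12 ('l'=37): chars_in_quartet=1 acc=0x25 bytes_emitted=9

Answer: 1 0x25 9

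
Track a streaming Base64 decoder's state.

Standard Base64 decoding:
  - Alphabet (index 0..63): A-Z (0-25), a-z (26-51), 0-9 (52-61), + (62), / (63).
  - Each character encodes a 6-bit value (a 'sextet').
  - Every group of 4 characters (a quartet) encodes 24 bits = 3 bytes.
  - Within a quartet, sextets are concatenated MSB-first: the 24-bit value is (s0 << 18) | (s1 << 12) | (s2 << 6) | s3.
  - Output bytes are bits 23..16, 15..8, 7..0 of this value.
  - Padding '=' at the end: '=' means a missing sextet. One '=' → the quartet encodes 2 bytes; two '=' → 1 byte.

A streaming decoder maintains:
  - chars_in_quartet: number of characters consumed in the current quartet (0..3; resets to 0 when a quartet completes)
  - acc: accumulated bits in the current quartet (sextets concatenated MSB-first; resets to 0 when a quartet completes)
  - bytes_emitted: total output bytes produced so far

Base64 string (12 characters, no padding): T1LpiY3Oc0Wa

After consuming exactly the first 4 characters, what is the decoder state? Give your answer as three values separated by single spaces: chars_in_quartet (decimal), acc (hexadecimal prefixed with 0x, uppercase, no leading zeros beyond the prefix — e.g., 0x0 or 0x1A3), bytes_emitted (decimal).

After char 0 ('T'=19): chars_in_quartet=1 acc=0x13 bytes_emitted=0
After char 1 ('1'=53): chars_in_quartet=2 acc=0x4F5 bytes_emitted=0
After char 2 ('L'=11): chars_in_quartet=3 acc=0x13D4B bytes_emitted=0
After char 3 ('p'=41): chars_in_quartet=4 acc=0x4F52E9 -> emit 4F 52 E9, reset; bytes_emitted=3

Answer: 0 0x0 3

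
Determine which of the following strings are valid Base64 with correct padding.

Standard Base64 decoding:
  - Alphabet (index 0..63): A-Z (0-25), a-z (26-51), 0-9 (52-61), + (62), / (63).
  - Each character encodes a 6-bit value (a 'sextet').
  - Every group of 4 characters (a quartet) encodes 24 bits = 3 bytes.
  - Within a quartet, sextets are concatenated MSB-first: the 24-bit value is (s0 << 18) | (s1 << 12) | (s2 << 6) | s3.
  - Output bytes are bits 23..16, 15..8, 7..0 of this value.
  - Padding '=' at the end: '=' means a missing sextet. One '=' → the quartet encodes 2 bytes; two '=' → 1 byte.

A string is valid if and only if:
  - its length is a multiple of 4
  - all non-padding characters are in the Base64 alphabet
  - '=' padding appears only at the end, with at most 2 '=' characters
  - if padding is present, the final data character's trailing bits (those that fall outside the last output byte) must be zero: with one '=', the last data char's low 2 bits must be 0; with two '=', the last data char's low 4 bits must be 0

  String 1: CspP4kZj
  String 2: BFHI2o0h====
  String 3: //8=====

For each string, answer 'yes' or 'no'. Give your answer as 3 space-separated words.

String 1: 'CspP4kZj' → valid
String 2: 'BFHI2o0h====' → invalid (4 pad chars (max 2))
String 3: '//8=====' → invalid (5 pad chars (max 2))

Answer: yes no no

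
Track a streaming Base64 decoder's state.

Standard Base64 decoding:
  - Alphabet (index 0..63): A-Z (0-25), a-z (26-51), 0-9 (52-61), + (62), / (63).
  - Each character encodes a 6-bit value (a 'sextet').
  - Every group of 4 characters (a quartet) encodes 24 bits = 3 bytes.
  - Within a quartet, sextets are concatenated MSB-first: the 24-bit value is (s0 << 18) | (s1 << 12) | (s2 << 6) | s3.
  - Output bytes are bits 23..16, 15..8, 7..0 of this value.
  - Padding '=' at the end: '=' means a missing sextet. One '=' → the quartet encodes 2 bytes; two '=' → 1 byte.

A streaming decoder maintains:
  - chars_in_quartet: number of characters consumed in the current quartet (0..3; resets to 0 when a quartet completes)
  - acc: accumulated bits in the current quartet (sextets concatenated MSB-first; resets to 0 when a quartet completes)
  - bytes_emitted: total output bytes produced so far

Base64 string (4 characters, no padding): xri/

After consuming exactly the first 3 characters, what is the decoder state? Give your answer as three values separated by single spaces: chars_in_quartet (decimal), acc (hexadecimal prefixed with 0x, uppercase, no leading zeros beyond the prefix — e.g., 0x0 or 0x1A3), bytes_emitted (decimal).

After char 0 ('x'=49): chars_in_quartet=1 acc=0x31 bytes_emitted=0
After char 1 ('r'=43): chars_in_quartet=2 acc=0xC6B bytes_emitted=0
After char 2 ('i'=34): chars_in_quartet=3 acc=0x31AE2 bytes_emitted=0

Answer: 3 0x31AE2 0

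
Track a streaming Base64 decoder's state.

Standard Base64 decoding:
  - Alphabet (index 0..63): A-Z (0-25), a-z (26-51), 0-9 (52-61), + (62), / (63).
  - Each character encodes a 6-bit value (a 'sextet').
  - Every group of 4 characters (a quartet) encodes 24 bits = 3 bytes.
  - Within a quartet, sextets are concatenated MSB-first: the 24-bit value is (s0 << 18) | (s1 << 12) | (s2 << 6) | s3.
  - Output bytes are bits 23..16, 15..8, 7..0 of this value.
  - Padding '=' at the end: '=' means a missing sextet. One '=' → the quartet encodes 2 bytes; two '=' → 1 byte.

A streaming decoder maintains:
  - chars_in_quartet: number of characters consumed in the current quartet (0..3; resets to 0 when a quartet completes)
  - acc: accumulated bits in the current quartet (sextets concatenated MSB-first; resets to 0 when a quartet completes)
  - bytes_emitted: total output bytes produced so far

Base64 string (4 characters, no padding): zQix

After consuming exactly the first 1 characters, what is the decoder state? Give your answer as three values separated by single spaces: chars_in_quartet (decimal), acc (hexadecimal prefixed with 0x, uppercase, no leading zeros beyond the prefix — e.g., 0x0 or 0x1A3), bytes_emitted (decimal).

After char 0 ('z'=51): chars_in_quartet=1 acc=0x33 bytes_emitted=0

Answer: 1 0x33 0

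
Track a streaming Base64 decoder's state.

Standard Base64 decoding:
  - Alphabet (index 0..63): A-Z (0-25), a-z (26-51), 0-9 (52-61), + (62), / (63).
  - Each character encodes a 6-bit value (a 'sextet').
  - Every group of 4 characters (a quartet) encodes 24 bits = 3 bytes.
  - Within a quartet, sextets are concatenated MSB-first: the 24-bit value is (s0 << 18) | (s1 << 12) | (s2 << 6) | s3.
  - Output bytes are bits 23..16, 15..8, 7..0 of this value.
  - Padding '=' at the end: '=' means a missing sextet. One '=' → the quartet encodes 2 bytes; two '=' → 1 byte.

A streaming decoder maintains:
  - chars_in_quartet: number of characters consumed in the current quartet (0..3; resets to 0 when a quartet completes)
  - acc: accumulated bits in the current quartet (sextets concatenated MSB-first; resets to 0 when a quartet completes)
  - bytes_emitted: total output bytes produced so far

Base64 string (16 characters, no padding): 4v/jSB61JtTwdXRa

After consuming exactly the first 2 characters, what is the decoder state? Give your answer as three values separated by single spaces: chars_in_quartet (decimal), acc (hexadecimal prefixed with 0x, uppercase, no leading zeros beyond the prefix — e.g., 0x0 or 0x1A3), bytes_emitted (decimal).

After char 0 ('4'=56): chars_in_quartet=1 acc=0x38 bytes_emitted=0
After char 1 ('v'=47): chars_in_quartet=2 acc=0xE2F bytes_emitted=0

Answer: 2 0xE2F 0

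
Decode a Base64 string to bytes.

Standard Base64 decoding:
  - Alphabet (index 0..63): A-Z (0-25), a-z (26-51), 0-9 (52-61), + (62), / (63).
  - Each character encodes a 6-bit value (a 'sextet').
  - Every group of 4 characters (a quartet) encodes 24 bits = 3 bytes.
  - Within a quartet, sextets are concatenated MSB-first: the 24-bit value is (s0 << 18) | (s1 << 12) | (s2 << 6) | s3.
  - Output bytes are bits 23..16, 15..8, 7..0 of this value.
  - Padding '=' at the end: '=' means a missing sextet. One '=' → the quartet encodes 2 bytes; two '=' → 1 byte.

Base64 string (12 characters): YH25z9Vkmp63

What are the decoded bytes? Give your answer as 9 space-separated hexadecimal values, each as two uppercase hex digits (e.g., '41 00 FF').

Answer: 60 7D B9 CF D5 64 9A 9E B7

Derivation:
After char 0 ('Y'=24): chars_in_quartet=1 acc=0x18 bytes_emitted=0
After char 1 ('H'=7): chars_in_quartet=2 acc=0x607 bytes_emitted=0
After char 2 ('2'=54): chars_in_quartet=3 acc=0x181F6 bytes_emitted=0
After char 3 ('5'=57): chars_in_quartet=4 acc=0x607DB9 -> emit 60 7D B9, reset; bytes_emitted=3
After char 4 ('z'=51): chars_in_quartet=1 acc=0x33 bytes_emitted=3
After char 5 ('9'=61): chars_in_quartet=2 acc=0xCFD bytes_emitted=3
After char 6 ('V'=21): chars_in_quartet=3 acc=0x33F55 bytes_emitted=3
After char 7 ('k'=36): chars_in_quartet=4 acc=0xCFD564 -> emit CF D5 64, reset; bytes_emitted=6
After char 8 ('m'=38): chars_in_quartet=1 acc=0x26 bytes_emitted=6
After char 9 ('p'=41): chars_in_quartet=2 acc=0x9A9 bytes_emitted=6
After char 10 ('6'=58): chars_in_quartet=3 acc=0x26A7A bytes_emitted=6
After char 11 ('3'=55): chars_in_quartet=4 acc=0x9A9EB7 -> emit 9A 9E B7, reset; bytes_emitted=9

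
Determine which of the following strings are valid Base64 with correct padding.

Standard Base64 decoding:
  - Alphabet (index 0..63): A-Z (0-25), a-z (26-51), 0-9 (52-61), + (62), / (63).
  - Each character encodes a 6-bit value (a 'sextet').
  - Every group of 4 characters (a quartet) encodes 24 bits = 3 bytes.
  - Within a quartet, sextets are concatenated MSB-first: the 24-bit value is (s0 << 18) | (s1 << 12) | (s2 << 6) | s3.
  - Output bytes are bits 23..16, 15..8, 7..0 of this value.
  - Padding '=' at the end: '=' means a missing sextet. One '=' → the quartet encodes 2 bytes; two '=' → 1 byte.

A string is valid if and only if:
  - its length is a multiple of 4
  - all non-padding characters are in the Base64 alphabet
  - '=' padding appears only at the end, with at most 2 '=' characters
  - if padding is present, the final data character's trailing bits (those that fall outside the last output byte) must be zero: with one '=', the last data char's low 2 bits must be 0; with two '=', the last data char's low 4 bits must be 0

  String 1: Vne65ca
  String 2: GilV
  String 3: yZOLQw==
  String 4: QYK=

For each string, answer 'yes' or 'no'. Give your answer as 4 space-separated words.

String 1: 'Vne65ca' → invalid (len=7 not mult of 4)
String 2: 'GilV' → valid
String 3: 'yZOLQw==' → valid
String 4: 'QYK=' → invalid (bad trailing bits)

Answer: no yes yes no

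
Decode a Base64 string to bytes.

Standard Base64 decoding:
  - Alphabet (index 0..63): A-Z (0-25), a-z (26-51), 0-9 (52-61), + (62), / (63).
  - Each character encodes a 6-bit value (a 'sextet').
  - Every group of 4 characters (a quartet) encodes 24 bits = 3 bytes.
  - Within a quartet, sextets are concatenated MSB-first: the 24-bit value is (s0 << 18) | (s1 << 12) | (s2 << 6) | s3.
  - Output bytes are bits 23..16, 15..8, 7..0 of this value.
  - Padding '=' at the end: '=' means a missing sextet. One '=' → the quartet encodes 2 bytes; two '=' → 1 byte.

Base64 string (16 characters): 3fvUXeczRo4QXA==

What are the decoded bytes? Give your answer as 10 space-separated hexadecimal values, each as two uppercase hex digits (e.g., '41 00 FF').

Answer: DD FB D4 5D E7 33 46 8E 10 5C

Derivation:
After char 0 ('3'=55): chars_in_quartet=1 acc=0x37 bytes_emitted=0
After char 1 ('f'=31): chars_in_quartet=2 acc=0xDDF bytes_emitted=0
After char 2 ('v'=47): chars_in_quartet=3 acc=0x377EF bytes_emitted=0
After char 3 ('U'=20): chars_in_quartet=4 acc=0xDDFBD4 -> emit DD FB D4, reset; bytes_emitted=3
After char 4 ('X'=23): chars_in_quartet=1 acc=0x17 bytes_emitted=3
After char 5 ('e'=30): chars_in_quartet=2 acc=0x5DE bytes_emitted=3
After char 6 ('c'=28): chars_in_quartet=3 acc=0x1779C bytes_emitted=3
After char 7 ('z'=51): chars_in_quartet=4 acc=0x5DE733 -> emit 5D E7 33, reset; bytes_emitted=6
After char 8 ('R'=17): chars_in_quartet=1 acc=0x11 bytes_emitted=6
After char 9 ('o'=40): chars_in_quartet=2 acc=0x468 bytes_emitted=6
After char 10 ('4'=56): chars_in_quartet=3 acc=0x11A38 bytes_emitted=6
After char 11 ('Q'=16): chars_in_quartet=4 acc=0x468E10 -> emit 46 8E 10, reset; bytes_emitted=9
After char 12 ('X'=23): chars_in_quartet=1 acc=0x17 bytes_emitted=9
After char 13 ('A'=0): chars_in_quartet=2 acc=0x5C0 bytes_emitted=9
Padding '==': partial quartet acc=0x5C0 -> emit 5C; bytes_emitted=10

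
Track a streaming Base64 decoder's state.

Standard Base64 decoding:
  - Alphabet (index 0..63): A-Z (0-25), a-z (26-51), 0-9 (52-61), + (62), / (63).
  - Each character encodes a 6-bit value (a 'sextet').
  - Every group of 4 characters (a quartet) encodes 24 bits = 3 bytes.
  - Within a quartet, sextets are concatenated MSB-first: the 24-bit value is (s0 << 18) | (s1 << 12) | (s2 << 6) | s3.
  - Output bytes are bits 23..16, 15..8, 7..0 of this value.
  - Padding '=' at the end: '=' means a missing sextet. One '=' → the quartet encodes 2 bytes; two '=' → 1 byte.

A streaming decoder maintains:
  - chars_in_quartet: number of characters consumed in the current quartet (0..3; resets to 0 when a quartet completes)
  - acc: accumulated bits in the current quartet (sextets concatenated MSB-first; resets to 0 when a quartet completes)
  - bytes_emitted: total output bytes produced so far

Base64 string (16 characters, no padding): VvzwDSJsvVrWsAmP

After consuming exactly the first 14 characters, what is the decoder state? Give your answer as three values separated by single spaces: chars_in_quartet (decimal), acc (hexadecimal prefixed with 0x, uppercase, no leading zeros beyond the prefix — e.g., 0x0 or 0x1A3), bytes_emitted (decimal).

After char 0 ('V'=21): chars_in_quartet=1 acc=0x15 bytes_emitted=0
After char 1 ('v'=47): chars_in_quartet=2 acc=0x56F bytes_emitted=0
After char 2 ('z'=51): chars_in_quartet=3 acc=0x15BF3 bytes_emitted=0
After char 3 ('w'=48): chars_in_quartet=4 acc=0x56FCF0 -> emit 56 FC F0, reset; bytes_emitted=3
After char 4 ('D'=3): chars_in_quartet=1 acc=0x3 bytes_emitted=3
After char 5 ('S'=18): chars_in_quartet=2 acc=0xD2 bytes_emitted=3
After char 6 ('J'=9): chars_in_quartet=3 acc=0x3489 bytes_emitted=3
After char 7 ('s'=44): chars_in_quartet=4 acc=0xD226C -> emit 0D 22 6C, reset; bytes_emitted=6
After char 8 ('v'=47): chars_in_quartet=1 acc=0x2F bytes_emitted=6
After char 9 ('V'=21): chars_in_quartet=2 acc=0xBD5 bytes_emitted=6
After char 10 ('r'=43): chars_in_quartet=3 acc=0x2F56B bytes_emitted=6
After char 11 ('W'=22): chars_in_quartet=4 acc=0xBD5AD6 -> emit BD 5A D6, reset; bytes_emitted=9
After char 12 ('s'=44): chars_in_quartet=1 acc=0x2C bytes_emitted=9
After char 13 ('A'=0): chars_in_quartet=2 acc=0xB00 bytes_emitted=9

Answer: 2 0xB00 9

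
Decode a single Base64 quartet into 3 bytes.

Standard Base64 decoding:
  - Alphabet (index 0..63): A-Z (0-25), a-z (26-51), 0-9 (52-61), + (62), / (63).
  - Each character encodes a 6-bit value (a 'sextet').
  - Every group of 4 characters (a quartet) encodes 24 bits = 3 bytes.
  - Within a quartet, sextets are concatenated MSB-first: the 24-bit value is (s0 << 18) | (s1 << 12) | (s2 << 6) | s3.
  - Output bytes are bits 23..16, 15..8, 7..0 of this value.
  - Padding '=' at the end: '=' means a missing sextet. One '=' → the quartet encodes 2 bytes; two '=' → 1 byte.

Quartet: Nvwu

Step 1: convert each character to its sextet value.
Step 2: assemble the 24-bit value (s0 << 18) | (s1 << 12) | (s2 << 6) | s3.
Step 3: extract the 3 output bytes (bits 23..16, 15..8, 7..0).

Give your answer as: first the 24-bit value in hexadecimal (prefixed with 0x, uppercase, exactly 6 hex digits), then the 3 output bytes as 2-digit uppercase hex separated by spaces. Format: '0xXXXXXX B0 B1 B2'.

Answer: 0x36FC2E 36 FC 2E

Derivation:
Sextets: N=13, v=47, w=48, u=46
24-bit: (13<<18) | (47<<12) | (48<<6) | 46
      = 0x340000 | 0x02F000 | 0x000C00 | 0x00002E
      = 0x36FC2E
Bytes: (v>>16)&0xFF=36, (v>>8)&0xFF=FC, v&0xFF=2E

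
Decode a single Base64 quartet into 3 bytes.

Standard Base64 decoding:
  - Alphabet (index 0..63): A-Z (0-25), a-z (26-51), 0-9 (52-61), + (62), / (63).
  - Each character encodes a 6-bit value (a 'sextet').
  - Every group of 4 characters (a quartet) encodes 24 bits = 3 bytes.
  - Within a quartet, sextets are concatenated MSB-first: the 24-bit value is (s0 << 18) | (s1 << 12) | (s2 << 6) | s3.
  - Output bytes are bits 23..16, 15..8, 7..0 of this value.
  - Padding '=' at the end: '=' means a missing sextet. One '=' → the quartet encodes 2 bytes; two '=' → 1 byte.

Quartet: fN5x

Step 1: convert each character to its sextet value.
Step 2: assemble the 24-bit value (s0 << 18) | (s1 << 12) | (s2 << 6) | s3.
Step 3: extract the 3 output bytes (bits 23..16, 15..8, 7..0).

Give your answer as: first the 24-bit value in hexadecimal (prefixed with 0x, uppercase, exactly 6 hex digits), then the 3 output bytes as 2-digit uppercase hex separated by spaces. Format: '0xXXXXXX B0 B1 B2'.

Sextets: f=31, N=13, 5=57, x=49
24-bit: (31<<18) | (13<<12) | (57<<6) | 49
      = 0x7C0000 | 0x00D000 | 0x000E40 | 0x000031
      = 0x7CDE71
Bytes: (v>>16)&0xFF=7C, (v>>8)&0xFF=DE, v&0xFF=71

Answer: 0x7CDE71 7C DE 71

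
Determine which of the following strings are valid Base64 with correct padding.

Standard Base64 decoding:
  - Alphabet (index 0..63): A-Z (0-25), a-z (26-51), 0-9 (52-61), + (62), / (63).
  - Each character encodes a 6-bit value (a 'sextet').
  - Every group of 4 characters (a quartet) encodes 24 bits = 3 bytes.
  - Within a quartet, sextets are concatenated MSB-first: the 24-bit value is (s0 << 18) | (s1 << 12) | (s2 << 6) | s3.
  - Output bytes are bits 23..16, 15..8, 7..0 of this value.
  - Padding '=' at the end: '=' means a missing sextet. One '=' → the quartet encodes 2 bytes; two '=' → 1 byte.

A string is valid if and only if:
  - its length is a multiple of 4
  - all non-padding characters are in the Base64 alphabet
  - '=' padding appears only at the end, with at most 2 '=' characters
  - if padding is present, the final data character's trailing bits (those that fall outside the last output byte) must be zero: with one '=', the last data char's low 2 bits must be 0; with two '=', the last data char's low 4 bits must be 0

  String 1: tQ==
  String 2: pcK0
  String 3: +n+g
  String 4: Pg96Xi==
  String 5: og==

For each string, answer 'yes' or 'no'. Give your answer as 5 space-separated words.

Answer: yes yes yes no yes

Derivation:
String 1: 'tQ==' → valid
String 2: 'pcK0' → valid
String 3: '+n+g' → valid
String 4: 'Pg96Xi==' → invalid (bad trailing bits)
String 5: 'og==' → valid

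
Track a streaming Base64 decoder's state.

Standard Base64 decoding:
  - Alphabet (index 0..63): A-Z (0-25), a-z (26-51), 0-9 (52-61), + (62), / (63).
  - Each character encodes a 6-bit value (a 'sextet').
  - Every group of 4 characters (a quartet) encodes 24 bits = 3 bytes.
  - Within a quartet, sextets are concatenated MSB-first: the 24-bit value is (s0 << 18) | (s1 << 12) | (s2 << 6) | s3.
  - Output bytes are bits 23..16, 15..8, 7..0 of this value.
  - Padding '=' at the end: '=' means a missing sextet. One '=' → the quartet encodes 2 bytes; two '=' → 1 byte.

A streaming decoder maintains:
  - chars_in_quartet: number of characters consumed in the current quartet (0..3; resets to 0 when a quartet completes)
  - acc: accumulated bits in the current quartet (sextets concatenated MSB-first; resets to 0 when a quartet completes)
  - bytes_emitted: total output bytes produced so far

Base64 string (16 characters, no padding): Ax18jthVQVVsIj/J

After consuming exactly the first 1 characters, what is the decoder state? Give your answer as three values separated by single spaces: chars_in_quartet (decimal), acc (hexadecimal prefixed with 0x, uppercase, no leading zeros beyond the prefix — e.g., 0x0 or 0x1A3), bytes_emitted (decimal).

Answer: 1 0x0 0

Derivation:
After char 0 ('A'=0): chars_in_quartet=1 acc=0x0 bytes_emitted=0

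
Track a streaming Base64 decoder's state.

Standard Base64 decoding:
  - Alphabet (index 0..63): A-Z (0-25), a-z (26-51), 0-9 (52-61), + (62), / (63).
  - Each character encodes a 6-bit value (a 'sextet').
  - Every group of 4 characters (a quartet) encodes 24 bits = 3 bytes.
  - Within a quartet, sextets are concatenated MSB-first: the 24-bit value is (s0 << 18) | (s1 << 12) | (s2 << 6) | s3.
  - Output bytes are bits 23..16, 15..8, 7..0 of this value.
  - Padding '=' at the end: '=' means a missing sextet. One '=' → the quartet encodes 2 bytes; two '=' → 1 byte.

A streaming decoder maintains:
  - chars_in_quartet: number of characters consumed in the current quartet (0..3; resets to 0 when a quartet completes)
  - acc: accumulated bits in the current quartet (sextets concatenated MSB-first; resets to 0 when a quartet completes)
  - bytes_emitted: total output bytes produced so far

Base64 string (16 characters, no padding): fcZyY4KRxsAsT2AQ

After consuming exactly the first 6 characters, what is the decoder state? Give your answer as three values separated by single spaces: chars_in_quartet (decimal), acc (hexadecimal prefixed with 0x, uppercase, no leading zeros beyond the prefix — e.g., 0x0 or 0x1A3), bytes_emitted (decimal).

After char 0 ('f'=31): chars_in_quartet=1 acc=0x1F bytes_emitted=0
After char 1 ('c'=28): chars_in_quartet=2 acc=0x7DC bytes_emitted=0
After char 2 ('Z'=25): chars_in_quartet=3 acc=0x1F719 bytes_emitted=0
After char 3 ('y'=50): chars_in_quartet=4 acc=0x7DC672 -> emit 7D C6 72, reset; bytes_emitted=3
After char 4 ('Y'=24): chars_in_quartet=1 acc=0x18 bytes_emitted=3
After char 5 ('4'=56): chars_in_quartet=2 acc=0x638 bytes_emitted=3

Answer: 2 0x638 3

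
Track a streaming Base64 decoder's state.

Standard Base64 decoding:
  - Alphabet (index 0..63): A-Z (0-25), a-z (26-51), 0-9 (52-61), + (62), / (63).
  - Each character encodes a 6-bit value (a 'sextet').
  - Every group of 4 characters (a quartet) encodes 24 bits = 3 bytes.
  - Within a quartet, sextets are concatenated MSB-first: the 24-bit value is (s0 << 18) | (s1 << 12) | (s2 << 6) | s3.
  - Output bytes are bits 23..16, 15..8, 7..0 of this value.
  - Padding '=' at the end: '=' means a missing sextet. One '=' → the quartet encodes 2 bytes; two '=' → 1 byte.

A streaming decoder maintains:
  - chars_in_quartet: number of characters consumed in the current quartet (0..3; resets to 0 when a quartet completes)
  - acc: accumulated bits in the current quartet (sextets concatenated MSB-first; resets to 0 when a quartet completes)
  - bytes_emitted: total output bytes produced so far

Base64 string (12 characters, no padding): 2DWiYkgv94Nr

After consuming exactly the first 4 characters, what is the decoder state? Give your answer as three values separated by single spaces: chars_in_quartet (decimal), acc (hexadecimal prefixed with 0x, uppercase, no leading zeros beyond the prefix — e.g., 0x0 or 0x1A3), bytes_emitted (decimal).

After char 0 ('2'=54): chars_in_quartet=1 acc=0x36 bytes_emitted=0
After char 1 ('D'=3): chars_in_quartet=2 acc=0xD83 bytes_emitted=0
After char 2 ('W'=22): chars_in_quartet=3 acc=0x360D6 bytes_emitted=0
After char 3 ('i'=34): chars_in_quartet=4 acc=0xD835A2 -> emit D8 35 A2, reset; bytes_emitted=3

Answer: 0 0x0 3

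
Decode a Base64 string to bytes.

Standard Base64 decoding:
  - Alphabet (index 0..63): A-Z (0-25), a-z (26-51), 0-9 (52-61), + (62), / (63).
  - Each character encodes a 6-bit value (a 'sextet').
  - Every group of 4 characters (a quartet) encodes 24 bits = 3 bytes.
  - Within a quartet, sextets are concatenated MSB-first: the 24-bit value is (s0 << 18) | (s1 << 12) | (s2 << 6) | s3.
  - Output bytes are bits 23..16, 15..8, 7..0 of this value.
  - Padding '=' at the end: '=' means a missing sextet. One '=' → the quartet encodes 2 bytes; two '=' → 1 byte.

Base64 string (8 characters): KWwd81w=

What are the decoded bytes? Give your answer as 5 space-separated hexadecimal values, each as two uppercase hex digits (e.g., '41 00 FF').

Answer: 29 6C 1D F3 5C

Derivation:
After char 0 ('K'=10): chars_in_quartet=1 acc=0xA bytes_emitted=0
After char 1 ('W'=22): chars_in_quartet=2 acc=0x296 bytes_emitted=0
After char 2 ('w'=48): chars_in_quartet=3 acc=0xA5B0 bytes_emitted=0
After char 3 ('d'=29): chars_in_quartet=4 acc=0x296C1D -> emit 29 6C 1D, reset; bytes_emitted=3
After char 4 ('8'=60): chars_in_quartet=1 acc=0x3C bytes_emitted=3
After char 5 ('1'=53): chars_in_quartet=2 acc=0xF35 bytes_emitted=3
After char 6 ('w'=48): chars_in_quartet=3 acc=0x3CD70 bytes_emitted=3
Padding '=': partial quartet acc=0x3CD70 -> emit F3 5C; bytes_emitted=5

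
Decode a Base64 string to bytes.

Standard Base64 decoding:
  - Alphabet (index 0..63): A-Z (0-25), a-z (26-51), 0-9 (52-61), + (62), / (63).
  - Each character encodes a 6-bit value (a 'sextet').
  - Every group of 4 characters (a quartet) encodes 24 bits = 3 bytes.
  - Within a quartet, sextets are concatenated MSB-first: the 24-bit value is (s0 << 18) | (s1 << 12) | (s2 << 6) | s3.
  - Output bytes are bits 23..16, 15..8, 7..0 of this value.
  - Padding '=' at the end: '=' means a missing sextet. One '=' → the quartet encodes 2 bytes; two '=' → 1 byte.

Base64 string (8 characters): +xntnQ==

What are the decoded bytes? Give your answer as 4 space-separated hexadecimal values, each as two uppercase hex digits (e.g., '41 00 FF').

Answer: FB 19 ED 9D

Derivation:
After char 0 ('+'=62): chars_in_quartet=1 acc=0x3E bytes_emitted=0
After char 1 ('x'=49): chars_in_quartet=2 acc=0xFB1 bytes_emitted=0
After char 2 ('n'=39): chars_in_quartet=3 acc=0x3EC67 bytes_emitted=0
After char 3 ('t'=45): chars_in_quartet=4 acc=0xFB19ED -> emit FB 19 ED, reset; bytes_emitted=3
After char 4 ('n'=39): chars_in_quartet=1 acc=0x27 bytes_emitted=3
After char 5 ('Q'=16): chars_in_quartet=2 acc=0x9D0 bytes_emitted=3
Padding '==': partial quartet acc=0x9D0 -> emit 9D; bytes_emitted=4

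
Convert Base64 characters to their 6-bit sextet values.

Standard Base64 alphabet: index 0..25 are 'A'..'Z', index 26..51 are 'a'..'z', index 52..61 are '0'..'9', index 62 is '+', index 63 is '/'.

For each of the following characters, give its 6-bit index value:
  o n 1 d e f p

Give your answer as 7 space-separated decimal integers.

'o': a..z range, 26 + ord('o') − ord('a') = 40
'n': a..z range, 26 + ord('n') − ord('a') = 39
'1': 0..9 range, 52 + ord('1') − ord('0') = 53
'd': a..z range, 26 + ord('d') − ord('a') = 29
'e': a..z range, 26 + ord('e') − ord('a') = 30
'f': a..z range, 26 + ord('f') − ord('a') = 31
'p': a..z range, 26 + ord('p') − ord('a') = 41

Answer: 40 39 53 29 30 31 41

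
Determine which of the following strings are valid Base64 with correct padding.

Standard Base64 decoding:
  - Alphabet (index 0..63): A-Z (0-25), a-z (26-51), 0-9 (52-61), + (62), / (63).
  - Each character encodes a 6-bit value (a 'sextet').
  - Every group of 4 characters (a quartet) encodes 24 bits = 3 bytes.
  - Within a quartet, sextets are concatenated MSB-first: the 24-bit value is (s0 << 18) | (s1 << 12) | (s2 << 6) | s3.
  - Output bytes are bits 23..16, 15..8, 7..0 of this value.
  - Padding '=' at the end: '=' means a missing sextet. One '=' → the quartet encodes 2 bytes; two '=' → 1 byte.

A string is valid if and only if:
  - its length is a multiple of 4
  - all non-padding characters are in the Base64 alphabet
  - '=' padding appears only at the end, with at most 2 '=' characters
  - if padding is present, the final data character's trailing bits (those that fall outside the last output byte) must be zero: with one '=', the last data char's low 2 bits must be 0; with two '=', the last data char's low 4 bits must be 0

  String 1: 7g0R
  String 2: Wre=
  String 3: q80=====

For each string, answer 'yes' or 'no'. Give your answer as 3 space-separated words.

Answer: yes no no

Derivation:
String 1: '7g0R' → valid
String 2: 'Wre=' → invalid (bad trailing bits)
String 3: 'q80=====' → invalid (5 pad chars (max 2))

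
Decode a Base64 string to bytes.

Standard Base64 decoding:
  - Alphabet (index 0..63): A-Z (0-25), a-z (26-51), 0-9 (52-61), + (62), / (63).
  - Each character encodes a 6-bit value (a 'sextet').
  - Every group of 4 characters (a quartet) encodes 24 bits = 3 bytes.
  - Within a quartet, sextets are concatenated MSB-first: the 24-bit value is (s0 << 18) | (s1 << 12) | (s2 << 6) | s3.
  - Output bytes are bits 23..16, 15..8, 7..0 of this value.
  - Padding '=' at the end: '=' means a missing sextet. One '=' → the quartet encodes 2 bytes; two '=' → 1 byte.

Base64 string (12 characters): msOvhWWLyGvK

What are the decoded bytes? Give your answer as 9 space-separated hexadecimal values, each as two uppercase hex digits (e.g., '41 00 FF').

Answer: 9A C3 AF 85 65 8B C8 6B CA

Derivation:
After char 0 ('m'=38): chars_in_quartet=1 acc=0x26 bytes_emitted=0
After char 1 ('s'=44): chars_in_quartet=2 acc=0x9AC bytes_emitted=0
After char 2 ('O'=14): chars_in_quartet=3 acc=0x26B0E bytes_emitted=0
After char 3 ('v'=47): chars_in_quartet=4 acc=0x9AC3AF -> emit 9A C3 AF, reset; bytes_emitted=3
After char 4 ('h'=33): chars_in_quartet=1 acc=0x21 bytes_emitted=3
After char 5 ('W'=22): chars_in_quartet=2 acc=0x856 bytes_emitted=3
After char 6 ('W'=22): chars_in_quartet=3 acc=0x21596 bytes_emitted=3
After char 7 ('L'=11): chars_in_quartet=4 acc=0x85658B -> emit 85 65 8B, reset; bytes_emitted=6
After char 8 ('y'=50): chars_in_quartet=1 acc=0x32 bytes_emitted=6
After char 9 ('G'=6): chars_in_quartet=2 acc=0xC86 bytes_emitted=6
After char 10 ('v'=47): chars_in_quartet=3 acc=0x321AF bytes_emitted=6
After char 11 ('K'=10): chars_in_quartet=4 acc=0xC86BCA -> emit C8 6B CA, reset; bytes_emitted=9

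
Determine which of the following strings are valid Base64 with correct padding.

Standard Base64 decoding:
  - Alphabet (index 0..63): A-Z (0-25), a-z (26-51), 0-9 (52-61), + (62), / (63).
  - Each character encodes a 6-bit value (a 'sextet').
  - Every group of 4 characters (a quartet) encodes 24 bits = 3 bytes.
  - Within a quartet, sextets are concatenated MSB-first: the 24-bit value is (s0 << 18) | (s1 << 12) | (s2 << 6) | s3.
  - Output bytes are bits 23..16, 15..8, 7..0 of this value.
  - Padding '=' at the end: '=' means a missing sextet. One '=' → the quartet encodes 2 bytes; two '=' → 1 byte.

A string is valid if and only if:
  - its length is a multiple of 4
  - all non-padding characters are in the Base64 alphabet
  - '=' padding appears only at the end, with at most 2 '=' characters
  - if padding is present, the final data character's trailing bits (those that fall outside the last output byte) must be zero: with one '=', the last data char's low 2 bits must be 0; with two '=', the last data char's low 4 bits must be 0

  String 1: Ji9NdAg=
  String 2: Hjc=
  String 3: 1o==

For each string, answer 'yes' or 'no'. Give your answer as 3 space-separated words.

String 1: 'Ji9NdAg=' → valid
String 2: 'Hjc=' → valid
String 3: '1o==' → invalid (bad trailing bits)

Answer: yes yes no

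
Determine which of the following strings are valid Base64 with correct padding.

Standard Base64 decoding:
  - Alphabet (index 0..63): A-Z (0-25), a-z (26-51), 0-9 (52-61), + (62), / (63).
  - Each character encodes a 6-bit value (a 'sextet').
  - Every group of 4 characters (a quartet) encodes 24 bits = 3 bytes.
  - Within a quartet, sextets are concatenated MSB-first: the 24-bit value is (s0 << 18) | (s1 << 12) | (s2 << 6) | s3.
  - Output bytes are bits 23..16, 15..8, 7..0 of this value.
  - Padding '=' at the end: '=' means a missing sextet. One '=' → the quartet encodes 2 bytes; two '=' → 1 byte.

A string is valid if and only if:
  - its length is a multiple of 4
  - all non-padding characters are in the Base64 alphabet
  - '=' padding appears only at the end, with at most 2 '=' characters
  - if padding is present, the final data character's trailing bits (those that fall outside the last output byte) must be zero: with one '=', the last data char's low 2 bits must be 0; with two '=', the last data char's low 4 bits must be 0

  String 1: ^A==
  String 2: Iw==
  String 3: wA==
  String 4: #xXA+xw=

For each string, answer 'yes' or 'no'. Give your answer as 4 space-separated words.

String 1: '^A==' → invalid (bad char(s): ['^'])
String 2: 'Iw==' → valid
String 3: 'wA==' → valid
String 4: '#xXA+xw=' → invalid (bad char(s): ['#'])

Answer: no yes yes no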